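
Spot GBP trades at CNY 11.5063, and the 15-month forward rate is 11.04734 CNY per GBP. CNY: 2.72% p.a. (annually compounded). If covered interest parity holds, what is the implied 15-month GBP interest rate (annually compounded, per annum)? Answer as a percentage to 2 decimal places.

6.12%

T = 15/12 years.
By CIP, F/S equals the CNY-to-GBP growth ratio: 11.04734/11.5063 = 0.9601123.
CNY growth factor: (1 + 0.0272)^(15/12) = 1.0341148.
So the GBP growth factor = 1.0770769.
r = 1.0770769^(12/15) − 1 = 0.061200 → 6.12%.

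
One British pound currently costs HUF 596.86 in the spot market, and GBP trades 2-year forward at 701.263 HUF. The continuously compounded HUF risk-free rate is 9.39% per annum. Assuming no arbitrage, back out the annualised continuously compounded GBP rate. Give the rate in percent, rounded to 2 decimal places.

1.33%

T = 2 years.
CIP gives F = S · g_HUF/g_GBP, so g_HUF/g_GBP = 701.263/596.86 = 1.1749204.
The HUF side grows by e^(0.0939×2) = 1.2065922.
Hence g_GBP = 1.0269565.
Take logs: ln 1.0269565 / 2 = 0.013300, so 1.33%.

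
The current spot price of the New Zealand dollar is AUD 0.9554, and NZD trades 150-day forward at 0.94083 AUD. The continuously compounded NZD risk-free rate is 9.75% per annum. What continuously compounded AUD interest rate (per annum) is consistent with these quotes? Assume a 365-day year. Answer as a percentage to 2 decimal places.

T = 150/365 years.
By CIP, F/S equals the AUD-to-NZD growth ratio: 0.94083/0.9554 = 0.9847498.
The NZD side grows by e^(0.0975×150/365) = 1.0408821.
That pins the AUD growth at 1.0250084.
r = ln(1.0250084)/(150/365) = 0.060105 → 6.01%.

6.01%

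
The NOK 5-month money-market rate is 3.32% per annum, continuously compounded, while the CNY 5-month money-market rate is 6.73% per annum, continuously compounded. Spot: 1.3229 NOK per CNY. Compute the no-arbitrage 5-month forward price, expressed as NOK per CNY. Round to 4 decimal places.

T = 5/12 years.
Growth of 1 NOK over T: e^(0.0332×5/12) = 1.0139295.
CNY accumulates by e^(0.0673×5/12) = 1.0284385.
CIP: F = S · (grow NOK)/(grow CNY) = 1.3229 × 1.0139295/1.0284385 = 1.304237 NOK per CNY.

1.3042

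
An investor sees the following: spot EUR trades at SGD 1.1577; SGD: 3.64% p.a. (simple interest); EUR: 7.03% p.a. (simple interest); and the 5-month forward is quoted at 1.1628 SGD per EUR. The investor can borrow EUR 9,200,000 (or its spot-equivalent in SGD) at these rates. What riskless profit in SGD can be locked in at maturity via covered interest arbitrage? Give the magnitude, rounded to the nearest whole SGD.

T = 5/12 years.
Invest the EUR and cover forward: 9,200,000 × 1.0292916667 × 1.1628 = SGD 11,011,115.22.
Convert at spot and invest in SGD: 9,200,000 × 1.1577 × 1.0151666667 = SGD 10,812,377.74.
The quoted forward overvalues EUR, so borrow SGD, buy EUR at spot, deposit the EUR at 7.03%, and sell the proceeds forward at 1.1628.
The gap between the two covered legs is SGD 198,737.

SGD 198,737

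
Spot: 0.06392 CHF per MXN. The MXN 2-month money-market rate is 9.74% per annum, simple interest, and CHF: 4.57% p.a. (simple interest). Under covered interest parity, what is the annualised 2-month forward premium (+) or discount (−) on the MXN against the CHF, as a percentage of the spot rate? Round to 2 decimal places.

T = 2/12 years.
No-arbitrage forward: 0.06392 × 1.0076167 / 1.0162333 = 0.06337802 CHF/MXN.
Annualised premium = (F − S)/S × (1/T) = (0.06337802 − 0.06392)/0.06392 ÷ (2/12) = -5.09%.

-5.09%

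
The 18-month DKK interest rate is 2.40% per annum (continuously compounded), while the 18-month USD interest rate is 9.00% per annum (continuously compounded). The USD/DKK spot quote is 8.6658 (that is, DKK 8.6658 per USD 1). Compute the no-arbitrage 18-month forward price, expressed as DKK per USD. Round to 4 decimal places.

T = 18/12 years.
Growth of 1 DKK over T: e^(0.0240×18/12) = 1.0366558.
USD accumulates by e^(0.0900×18/12) = 1.1445368.
Forward (DKK per USD) = 8.6658 × 1.0366558 / 1.1445368 = 7.848985.

7.8490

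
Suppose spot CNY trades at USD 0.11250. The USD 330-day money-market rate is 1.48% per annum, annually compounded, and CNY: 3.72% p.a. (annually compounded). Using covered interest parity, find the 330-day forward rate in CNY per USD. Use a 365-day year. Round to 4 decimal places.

9.0661

T = 330/365 years.
USD growth factor: (1 + 0.0148)^(330/365) = 1.0133714.
CNY accumulates by (1 + 0.0372)^(330/365) = 1.0335737.
So F = 0.1125 × 1.0133714 / 1.0335737 = 0.1103011 (USD/CNY).
Quoted the other way: 1/0.1103011 = 9.0661 CNY per USD.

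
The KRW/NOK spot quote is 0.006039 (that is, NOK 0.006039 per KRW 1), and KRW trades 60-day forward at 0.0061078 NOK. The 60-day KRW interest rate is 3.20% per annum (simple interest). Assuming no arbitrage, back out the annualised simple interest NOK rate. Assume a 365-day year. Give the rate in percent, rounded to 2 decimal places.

T = 60/365 years.
CIP gives F = S · g_NOK/g_KRW, so g_NOK/g_KRW = 0.0061078/0.006039 = 1.0113926.
The KRW side grows by 1 + 0.0320×60/365 = 1.0052603.
That pins the NOK growth at 1.0167128.
(1.0167128 − 1)/T = 0.101670, i.e. 10.17%.

10.17%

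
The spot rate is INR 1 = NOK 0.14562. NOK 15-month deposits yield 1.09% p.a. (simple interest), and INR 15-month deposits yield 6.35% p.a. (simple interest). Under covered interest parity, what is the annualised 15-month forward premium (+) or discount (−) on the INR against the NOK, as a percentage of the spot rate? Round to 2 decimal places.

-4.87%

T = 15/12 years.
CIP forward (NOK per INR) = 0.14562 × 1.013625/1.079375 = 0.13674957.
Annualised premium = (F − S)/S × (1/T) = (0.13674957 − 0.14562)/0.14562 ÷ (15/12) = -4.87%.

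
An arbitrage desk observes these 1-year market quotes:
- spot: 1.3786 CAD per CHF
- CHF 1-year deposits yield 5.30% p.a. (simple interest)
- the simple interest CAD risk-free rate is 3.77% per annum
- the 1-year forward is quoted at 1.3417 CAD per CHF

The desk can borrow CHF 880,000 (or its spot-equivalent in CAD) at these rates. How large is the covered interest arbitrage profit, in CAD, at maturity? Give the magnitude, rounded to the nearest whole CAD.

T = 1 year.
Keep in CHF, deliver into the forward: 880,000·1.053000·1.3417 = CAD 1,243,272.89.
Swap to CAD now, deposit: 880,000·1.3786·1.037700 = CAD 1,258,904.43.
The quoted forward undervalues CHF, so borrow CHF, convert to CAD at spot, deposit the CAD at 3.77%, and buy CHF forward at 1.3417 to cover the loan.
Arbitrage profit = |1,243,272.89 − 1,258,904.43| = CAD 15,632.

CAD 15,632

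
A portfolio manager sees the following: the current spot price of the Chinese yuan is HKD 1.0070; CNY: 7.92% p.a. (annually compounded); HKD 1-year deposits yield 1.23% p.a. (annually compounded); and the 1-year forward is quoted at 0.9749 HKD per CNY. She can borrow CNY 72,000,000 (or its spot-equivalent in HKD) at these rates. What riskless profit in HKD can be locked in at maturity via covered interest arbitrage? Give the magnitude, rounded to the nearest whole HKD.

HKD 2,356,271

T = 1 year.
Keep in CNY, deliver into the forward: 72,000,000·1.079200·0.9749 = HKD 75,752,069.76.
Swap to HKD now, deposit: 72,000,000·1.0070·1.012300 = HKD 73,395,799.20.
The quoted forward overvalues CNY, so borrow HKD, buy CNY at spot, deposit the CNY at 7.92%, and sell the proceeds forward at 0.9749.
Arbitrage profit = |75,752,069.76 − 73,395,799.20| = HKD 2,356,271.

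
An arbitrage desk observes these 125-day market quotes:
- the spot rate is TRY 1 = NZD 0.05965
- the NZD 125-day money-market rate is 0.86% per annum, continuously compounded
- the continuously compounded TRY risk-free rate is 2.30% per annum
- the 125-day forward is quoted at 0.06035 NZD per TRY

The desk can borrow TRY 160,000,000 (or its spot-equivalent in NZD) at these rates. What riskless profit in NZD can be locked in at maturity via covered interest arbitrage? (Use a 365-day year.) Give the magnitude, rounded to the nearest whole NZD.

NZD 160,207

T = 125/365 years.
Invest the TRY and cover forward: 160,000,000 × 1.007907815 × 0.06035 = NZD 9,732,357.86.
Convert at spot and invest in NZD: 160,000,000 × 0.05965 × 1.002949547 = NZD 9,572,150.48.
The quoted forward overvalues TRY, so borrow NZD, buy TRY at spot, deposit the TRY at 2.30%, and sell the proceeds forward at 0.06035.
The gap between the two covered legs is NZD 160,207.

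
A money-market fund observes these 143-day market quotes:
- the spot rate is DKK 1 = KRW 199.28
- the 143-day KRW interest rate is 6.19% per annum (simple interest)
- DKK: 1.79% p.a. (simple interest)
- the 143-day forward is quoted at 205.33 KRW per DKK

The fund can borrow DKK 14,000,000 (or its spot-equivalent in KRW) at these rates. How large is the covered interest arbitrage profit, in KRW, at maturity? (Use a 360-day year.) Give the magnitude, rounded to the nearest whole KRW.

T = 143/360 years.
Route A — deposit DKK, sell forward: 14,000,000 × 1.007110277778 × 205.33 = KRW 2,895,059,346.71.
Route B — convert at spot, deposit KRW: 14,000,000 × 199.28 × 1.024588055556 = KRW 2,858,518,707.96.
The quoted forward overvalues DKK, so borrow KRW, buy DKK at spot, deposit the DKK at 1.79%, and sell the proceeds forward at 205.33.
The gap between the two covered legs is KRW 36,540,639.

KRW 36,540,639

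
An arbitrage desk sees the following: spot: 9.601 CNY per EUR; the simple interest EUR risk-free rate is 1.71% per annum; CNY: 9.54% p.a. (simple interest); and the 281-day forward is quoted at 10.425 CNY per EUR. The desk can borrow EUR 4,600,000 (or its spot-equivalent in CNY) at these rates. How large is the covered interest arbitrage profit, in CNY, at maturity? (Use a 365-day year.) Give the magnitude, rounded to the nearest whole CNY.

T = 281/365 years.
Invest the EUR and cover forward: 4,600,000 × 1.0131646575 × 10.425 = CNY 48,586,311.15.
Convert at spot and invest in CNY: 4,600,000 × 9.601 × 1.0734449315 = CNY 47,408,266.02.
The quoted forward overvalues EUR, so borrow CNY, buy EUR at spot, deposit the EUR at 1.71%, and sell the proceeds forward at 10.425.
Arbitrage profit = |48,586,311.15 − 47,408,266.02| = CNY 1,178,045.

CNY 1,178,045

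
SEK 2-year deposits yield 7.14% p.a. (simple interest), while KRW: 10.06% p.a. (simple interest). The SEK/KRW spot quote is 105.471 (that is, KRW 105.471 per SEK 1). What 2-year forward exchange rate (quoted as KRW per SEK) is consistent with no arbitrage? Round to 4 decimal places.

110.8608

T = 2 years.
KRW accumulates by 1 + 0.1006×2 = 1.201200.
SEK growth factor: 1 + 0.0714×2 = 1.142800.
CIP: F = S · (grow KRW)/(grow SEK) = 105.471 × 1.201200/1.142800 = 110.860838 KRW per SEK.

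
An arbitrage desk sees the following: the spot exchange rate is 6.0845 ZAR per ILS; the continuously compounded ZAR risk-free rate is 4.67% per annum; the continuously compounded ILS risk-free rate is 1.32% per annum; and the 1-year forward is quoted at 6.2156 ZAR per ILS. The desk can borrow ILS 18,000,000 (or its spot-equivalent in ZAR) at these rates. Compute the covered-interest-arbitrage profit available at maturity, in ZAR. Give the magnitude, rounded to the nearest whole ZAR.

ZAR 1,389,522

T = 1 year.
Keep in ILS, deliver into the forward: 18,000,000·1.0132875046·6.2156 = ZAR 113,367,416.64.
Swap to ZAR now, deposit: 18,000,000·6.0845·1.04780761964 = ZAR 114,756,938.31.
The quoted forward undervalues ILS, so borrow ILS, convert to ZAR at spot, deposit the ZAR at 4.67%, and buy ILS forward at 6.2156 to cover the loan.
The gap between the two covered legs is ZAR 1,389,522.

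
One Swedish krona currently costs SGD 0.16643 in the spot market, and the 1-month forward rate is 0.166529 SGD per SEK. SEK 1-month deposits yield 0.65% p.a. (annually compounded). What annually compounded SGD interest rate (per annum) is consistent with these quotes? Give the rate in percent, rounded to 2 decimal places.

T = 1/12 years.
CIP gives F = S · g_SGD/g_SEK, so g_SGD/g_SEK = 0.166529/0.16643 = 1.0005948.
The SEK side grows by (1 + 0.0065)^(1/12) = 1.0005401.
Hence g_SGD = 1.0011352.
Annualise: 1.0011352^(12/1) − 1 = 0.013708 = 1.37%.

1.37%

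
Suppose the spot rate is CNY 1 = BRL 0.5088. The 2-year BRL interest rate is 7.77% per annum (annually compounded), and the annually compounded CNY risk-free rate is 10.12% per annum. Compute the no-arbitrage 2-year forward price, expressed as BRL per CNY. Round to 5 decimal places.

0.48732

T = 2 years.
Growth of 1 BRL over T: (1 + 0.0777)^2 = 1.1614373.
Growth of 1 CNY over T: (1 + 0.1012)^2 = 1.2126414.
So F = 0.5088 × 1.1614373 / 1.2126414 = 0.4873158 (BRL/CNY).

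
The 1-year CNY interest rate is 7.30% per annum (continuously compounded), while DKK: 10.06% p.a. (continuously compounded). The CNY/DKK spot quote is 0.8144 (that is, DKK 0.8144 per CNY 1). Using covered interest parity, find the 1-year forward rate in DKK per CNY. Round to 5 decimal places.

T = 1 year.
DKK growth factor: e^(0.1006×1) = 1.1058342.
CNY growth factor: e^(0.0730×1) = 1.0757305.
So F = 0.8144 × 1.1058342 / 1.0757305 = 0.8371905 (DKK/CNY).

0.83719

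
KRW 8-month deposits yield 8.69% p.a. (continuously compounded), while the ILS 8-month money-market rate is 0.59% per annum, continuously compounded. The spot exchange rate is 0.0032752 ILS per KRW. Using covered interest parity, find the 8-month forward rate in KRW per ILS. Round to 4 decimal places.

T = 8/12 years.
ILS growth factor: e^(0.0059×8/12) = 1.003941079.
Growth of 1 KRW over T: e^(0.0869×8/12) = 1.05964435.
Forward (ILS per KRW) = 0.0032752 × 1.003941079 / 1.05964435 = 0.00310302964.
Quoted the other way: 1/0.00310302964 = 322.2657 KRW per ILS.

322.2657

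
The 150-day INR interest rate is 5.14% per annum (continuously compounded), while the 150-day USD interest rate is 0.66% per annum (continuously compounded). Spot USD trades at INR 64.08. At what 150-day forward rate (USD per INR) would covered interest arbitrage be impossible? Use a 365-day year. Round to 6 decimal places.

0.015321

T = 150/365 years.
INR growth factor: e^(0.0514×150/365) = 1.021348.
USD growth factor: e^(0.0066×150/365) = 1.002716.
So F = 64.08 × 1.021348 / 1.002716 = 65.27070 (INR/USD).
Invert for USD per INR: 1 / 65.27070 = 0.015321.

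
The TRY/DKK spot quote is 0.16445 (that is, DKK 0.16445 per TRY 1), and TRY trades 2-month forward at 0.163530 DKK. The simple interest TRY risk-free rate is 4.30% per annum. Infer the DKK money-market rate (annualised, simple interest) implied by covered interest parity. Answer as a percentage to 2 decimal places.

0.92%

T = 2/12 years.
CIP gives F = S · g_DKK/g_TRY, so g_DKK/g_TRY = 0.16353/0.16445 = 0.9944056.
TRY growth factor: 1 + 0.0430×2/12 = 1.0071667.
That pins the DKK growth at 1.0015322.
r = (1.0015322 − 1)/(2/12) = 0.009193 → 0.92%.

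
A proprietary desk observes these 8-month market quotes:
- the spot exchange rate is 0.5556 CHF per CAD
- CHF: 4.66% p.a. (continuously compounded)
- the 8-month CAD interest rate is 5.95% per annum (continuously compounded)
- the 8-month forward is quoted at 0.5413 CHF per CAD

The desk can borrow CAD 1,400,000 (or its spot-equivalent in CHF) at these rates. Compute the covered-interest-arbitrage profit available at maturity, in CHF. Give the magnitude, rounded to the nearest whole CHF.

T = 8/12 years.
Keep in CAD, deliver into the forward: 1,400,000·1.0404639·0.5413 = CHF 788,484.35.
Swap to CHF now, deposit: 1,400,000·0.5556·1.03155427 = CHF 802,384.17.
The quoted forward undervalues CAD, so borrow CAD, convert to CHF at spot, deposit the CHF at 4.66%, and buy CAD forward at 0.5413 to cover the loan.
Arbitrage profit = |788,484.35 − 802,384.17| = CHF 13,900.

CHF 13,900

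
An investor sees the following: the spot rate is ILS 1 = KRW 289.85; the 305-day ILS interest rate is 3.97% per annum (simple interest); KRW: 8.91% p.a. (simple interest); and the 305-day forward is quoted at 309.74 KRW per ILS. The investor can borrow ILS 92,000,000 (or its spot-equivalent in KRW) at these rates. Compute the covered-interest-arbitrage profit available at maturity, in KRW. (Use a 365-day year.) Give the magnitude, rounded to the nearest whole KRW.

KRW 789,818,265

T = 305/365 years.
Route A — deposit ILS, sell forward: 92,000,000 × 1.033173972603 × 309.74 = KRW 29,441,408,177.21.
Route B — convert at spot, deposit KRW: 92,000,000 × 289.85 × 1.074453424658 = KRW 28,651,589,912.62.
The quoted forward overvalues ILS, so borrow KRW, buy ILS at spot, deposit the ILS at 3.97%, and sell the proceeds forward at 309.74.
Profit = 29,441,408,177.21 − 28,651,589,912.62 = KRW 789,818,265.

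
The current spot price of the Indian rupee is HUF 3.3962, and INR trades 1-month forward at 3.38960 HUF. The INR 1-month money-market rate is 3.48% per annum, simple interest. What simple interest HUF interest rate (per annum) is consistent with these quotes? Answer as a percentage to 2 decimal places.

1.14%

T = 1/12 years.
F/S = 3.3896/3.3962 = 0.9980567 = (growth of HUF) / (growth of INR).
The INR side grows by 1 + 0.0348×1/12 = 1.002900.
Hence g_HUF = 1.0009511.
r = (1.0009511 − 1)/(1/12) = 0.011413 → 1.14%.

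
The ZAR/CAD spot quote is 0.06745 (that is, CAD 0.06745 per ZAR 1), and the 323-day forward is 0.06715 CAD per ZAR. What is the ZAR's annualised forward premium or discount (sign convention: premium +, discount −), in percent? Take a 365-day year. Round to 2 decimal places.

-0.50%

T = 323/365 years.
Period premium: (0.06715 − 0.06745)/0.06745 = -0.0044477.
Annualise by dividing by T: -0.0044477 / (323/365) = -0.005026 → -0.50%.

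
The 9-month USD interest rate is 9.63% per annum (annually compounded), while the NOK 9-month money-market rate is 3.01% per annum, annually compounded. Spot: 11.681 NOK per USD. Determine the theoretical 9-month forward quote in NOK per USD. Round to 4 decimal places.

T = 9/12 years.
NOK growth factor: (1 + 0.0301)^(9/12) = 1.02249111.
USD accumulates by (1 + 0.0963)^(9/12) = 1.0713887.
CIP: F = S · (grow NOK)/(grow USD) = 11.681 × 1.02249111/1.0713887 = 11.147886 NOK per USD.

11.1479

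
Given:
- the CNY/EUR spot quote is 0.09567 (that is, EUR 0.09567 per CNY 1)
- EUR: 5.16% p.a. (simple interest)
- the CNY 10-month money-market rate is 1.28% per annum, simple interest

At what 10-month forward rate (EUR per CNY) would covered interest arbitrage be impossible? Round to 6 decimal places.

0.098731

T = 10/12 years.
EUR growth factor: 1 + 0.0516×10/12 = 1.043000.
CNY accumulates by 1 + 0.0128×10/12 = 1.0106667.
CIP: F = S · (grow EUR)/(grow CNY) = 0.09567 × 1.043000/1.0106667 = 0.09873068 EUR per CNY.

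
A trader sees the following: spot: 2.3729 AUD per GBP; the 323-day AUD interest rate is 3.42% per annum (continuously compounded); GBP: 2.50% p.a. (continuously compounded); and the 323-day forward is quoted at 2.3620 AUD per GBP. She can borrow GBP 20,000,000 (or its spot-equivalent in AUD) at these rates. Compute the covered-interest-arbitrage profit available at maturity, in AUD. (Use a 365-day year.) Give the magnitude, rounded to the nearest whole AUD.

AUD 619,505

T = 323/365 years.
Keep in GBP, deliver into the forward: 20,000,000·1.0223698223·2.3620 = AUD 48,296,750.41.
Swap to AUD now, deposit: 20,000,000·2.3729·1.0307272876 = AUD 48,916,255.61.
The quoted forward undervalues GBP, so borrow GBP, convert to AUD at spot, deposit the AUD at 3.42%, and buy GBP forward at 2.3620 to cover the loan.
Profit = 48,916,255.61 − 48,296,750.41 = AUD 619,505.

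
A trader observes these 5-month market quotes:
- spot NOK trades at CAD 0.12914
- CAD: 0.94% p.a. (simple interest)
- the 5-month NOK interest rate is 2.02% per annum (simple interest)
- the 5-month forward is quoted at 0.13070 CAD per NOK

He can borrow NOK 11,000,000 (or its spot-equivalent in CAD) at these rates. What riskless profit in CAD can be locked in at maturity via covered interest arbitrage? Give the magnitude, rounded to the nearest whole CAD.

T = 5/12 years.
Invest the NOK and cover forward: 11,000,000 × 1.008416667 × 0.13070 = CAD 1,449,800.64.
Convert at spot and invest in CAD: 11,000,000 × 0.12914 × 1.003916667 = CAD 1,426,103.78.
The quoted forward overvalues NOK, so borrow CAD, buy NOK at spot, deposit the NOK at 2.02%, and sell the proceeds forward at 0.13070.
Arbitrage profit = |1,449,800.64 − 1,426,103.78| = CAD 23,697.

CAD 23,697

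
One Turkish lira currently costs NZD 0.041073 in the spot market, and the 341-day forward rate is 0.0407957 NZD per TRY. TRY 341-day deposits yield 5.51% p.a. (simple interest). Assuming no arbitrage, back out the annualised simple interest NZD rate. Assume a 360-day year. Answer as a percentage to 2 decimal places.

4.76%

T = 341/360 years.
CIP gives F = S · g_NZD/g_TRY, so g_NZD/g_TRY = 0.0407957/0.041073 = 0.9932486.
The TRY side grows by 1 + 0.0551×341/360 = 1.0521919.
That pins the NZD growth at 1.0450881.
(1.0450881 − 1)/T = 0.047600, i.e. 4.76%.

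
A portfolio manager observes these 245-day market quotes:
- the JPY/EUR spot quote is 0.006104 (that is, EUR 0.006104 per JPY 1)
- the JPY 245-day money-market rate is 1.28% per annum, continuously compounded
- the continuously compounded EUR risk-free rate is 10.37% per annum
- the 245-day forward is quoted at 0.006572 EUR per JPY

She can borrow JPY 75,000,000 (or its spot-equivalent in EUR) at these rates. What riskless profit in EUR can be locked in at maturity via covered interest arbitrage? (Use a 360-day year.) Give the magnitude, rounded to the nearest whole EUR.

EUR 5,936

T = 245/360 years.
Route A — deposit JPY, sell forward: 75,000,000 × 1.00874916 × 0.006572 = EUR 497,212.46.
Route B — convert at spot, deposit EUR: 75,000,000 × 0.006104 × 1.07312356 = EUR 491,275.97.
The quoted forward overvalues JPY, so borrow EUR, buy JPY at spot, deposit the JPY at 1.28%, and sell the proceeds forward at 0.006572.
Arbitrage profit = |497,212.46 − 491,275.97| = EUR 5,936.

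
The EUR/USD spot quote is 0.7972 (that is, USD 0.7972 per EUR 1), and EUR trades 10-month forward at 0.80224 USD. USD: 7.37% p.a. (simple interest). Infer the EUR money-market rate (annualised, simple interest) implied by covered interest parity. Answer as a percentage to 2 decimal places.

T = 10/12 years.
F/S = 0.80224/0.7972 = 1.0063221 = (growth of USD) / (growth of EUR).
USD growth factor: 1 + 0.0737×10/12 = 1.0614167.
Hence g_EUR = 1.0547485.
r = (1.0547485 − 1)/(10/12) = 0.065698 → 6.57%.

6.57%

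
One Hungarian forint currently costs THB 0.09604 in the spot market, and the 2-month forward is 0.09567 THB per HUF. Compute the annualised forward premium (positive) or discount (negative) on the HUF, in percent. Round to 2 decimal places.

-2.31%

T = 2/12 years.
HUF trades forward at -0.38526% vs spot over the period.
Per annum: -0.0038526 / (2/12) = -0.023116 = -2.31%.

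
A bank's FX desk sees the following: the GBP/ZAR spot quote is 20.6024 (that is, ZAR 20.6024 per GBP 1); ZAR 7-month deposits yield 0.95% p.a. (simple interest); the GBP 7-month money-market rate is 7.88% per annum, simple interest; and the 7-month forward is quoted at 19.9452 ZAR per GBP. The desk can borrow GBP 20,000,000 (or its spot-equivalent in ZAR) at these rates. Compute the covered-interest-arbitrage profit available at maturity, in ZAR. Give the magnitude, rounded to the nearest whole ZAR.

T = 7/12 years.
Route A — deposit GBP, sell forward: 20,000,000 × 1.04596666667 × 19.9452 = ZAR 417,240,287.20.
Route B — convert at spot, deposit ZAR: 20,000,000 × 20.6024 × 1.00554166667 = ZAR 414,331,432.67.
The quoted forward overvalues GBP, so borrow ZAR, buy GBP at spot, deposit the GBP at 7.88%, and sell the proceeds forward at 19.9452.
Arbitrage profit = |417,240,287.20 − 414,331,432.67| = ZAR 2,908,855.

ZAR 2,908,855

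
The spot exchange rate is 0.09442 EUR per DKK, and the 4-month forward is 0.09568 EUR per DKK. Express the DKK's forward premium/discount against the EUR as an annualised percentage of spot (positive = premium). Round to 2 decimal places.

+4.00%

T = 4/12 years.
(F − S)/S = (0.09568 − 0.09442)/0.09442 = 0.0133446.
×(1/T) gives 4.00% p.a.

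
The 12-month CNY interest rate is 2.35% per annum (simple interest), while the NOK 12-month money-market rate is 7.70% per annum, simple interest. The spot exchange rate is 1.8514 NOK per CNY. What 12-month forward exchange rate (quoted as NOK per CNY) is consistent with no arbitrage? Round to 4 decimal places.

T = 1 year.
Growth of 1 NOK over T: 1 + 0.0770×1 = 1.077000.
CNY accumulates by 1 + 0.0235×1 = 1.023500.
CIP: F = S · (grow NOK)/(grow CNY) = 1.8514 × 1.077000/1.023500 = 1.948176 NOK per CNY.

1.9482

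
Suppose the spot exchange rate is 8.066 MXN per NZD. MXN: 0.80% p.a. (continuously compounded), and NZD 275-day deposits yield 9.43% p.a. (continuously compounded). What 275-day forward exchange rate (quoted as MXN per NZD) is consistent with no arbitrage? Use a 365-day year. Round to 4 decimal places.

7.5582

T = 275/365 years.
Growth of 1 MXN over T: e^(0.0080×275/365) = 1.0060456.
NZD accumulates by e^(0.0943×275/365) = 1.0736327.
CIP: F = S · (grow MXN)/(grow NZD) = 8.066 × 1.0060456/1.0736327 = 7.558231 MXN per NZD.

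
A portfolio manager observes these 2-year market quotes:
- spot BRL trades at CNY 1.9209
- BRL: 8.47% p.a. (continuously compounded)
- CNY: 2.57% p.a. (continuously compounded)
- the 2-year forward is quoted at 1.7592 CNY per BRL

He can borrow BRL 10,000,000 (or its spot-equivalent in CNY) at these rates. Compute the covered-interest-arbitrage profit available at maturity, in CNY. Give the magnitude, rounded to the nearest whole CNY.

CNY 617,218

T = 2 years.
Route A — deposit BRL, sell forward: 10,000,000 × 1.1845938817 × 1.7592 = CNY 20,839,375.57.
Route B — convert at spot, deposit CNY: 10,000,000 × 1.9209 × 1.0527439066 = CNY 20,222,157.70.
The quoted forward overvalues BRL, so borrow CNY, buy BRL at spot, deposit the BRL at 8.47%, and sell the proceeds forward at 1.7592.
Arbitrage profit = |20,839,375.57 − 20,222,157.70| = CNY 617,218.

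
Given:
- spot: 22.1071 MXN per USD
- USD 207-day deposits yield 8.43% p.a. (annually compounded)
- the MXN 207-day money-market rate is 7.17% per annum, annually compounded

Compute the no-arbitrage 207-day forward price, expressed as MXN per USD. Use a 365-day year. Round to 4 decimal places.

T = 207/365 years.
MXN accumulates by (1 + 0.0717)^(207/365) = 1.04005242.
USD growth factor: (1 + 0.0843)^(207/365) = 1.04696961.
So F = 22.1071 × 1.04005242 / 1.04696961 = 21.961041 (MXN/USD).

21.9610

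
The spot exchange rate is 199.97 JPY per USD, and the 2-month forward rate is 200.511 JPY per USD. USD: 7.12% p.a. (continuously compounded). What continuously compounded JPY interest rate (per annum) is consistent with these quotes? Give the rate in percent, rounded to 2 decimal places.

8.74%

T = 2/12 years.
CIP gives F = S · g_JPY/g_USD, so g_JPY/g_USD = 200.511/199.97 = 1.0027054.
USD growth factor: e^(0.0712×2/12) = 1.0119374.
So the JPY growth factor = 1.0146751.
Take logs: ln 1.0146751 / (2/12) = 0.087411, so 8.74%.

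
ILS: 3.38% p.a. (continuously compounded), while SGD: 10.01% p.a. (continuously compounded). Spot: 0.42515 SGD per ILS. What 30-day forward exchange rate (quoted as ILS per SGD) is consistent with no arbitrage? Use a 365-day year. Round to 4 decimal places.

2.3393

T = 30/365 years.
SGD accumulates by e^(0.1001×30/365) = 1.0082613.
Growth of 1 ILS over T: e^(0.0338×30/365) = 1.0027819.
So F = 0.42515 × 1.0082613 / 1.0027819 = 0.4274731 (SGD/ILS).
Invert for ILS per SGD: 1 / 0.4274731 = 2.3393.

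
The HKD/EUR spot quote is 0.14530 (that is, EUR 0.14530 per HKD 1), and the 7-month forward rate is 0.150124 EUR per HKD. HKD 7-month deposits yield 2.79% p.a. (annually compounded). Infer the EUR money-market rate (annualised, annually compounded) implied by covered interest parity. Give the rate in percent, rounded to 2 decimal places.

T = 7/12 years.
By CIP, F/S equals the EUR-to-HKD growth ratio: 0.150124/0.1453 = 1.0332003.
HKD growth factor: (1 + 0.0279)^(7/12) = 1.0161816.
Hence g_EUR = 1.0499191.
Annualise: 1.0499191^(12/7) − 1 = 0.087094 = 8.71%.

8.71%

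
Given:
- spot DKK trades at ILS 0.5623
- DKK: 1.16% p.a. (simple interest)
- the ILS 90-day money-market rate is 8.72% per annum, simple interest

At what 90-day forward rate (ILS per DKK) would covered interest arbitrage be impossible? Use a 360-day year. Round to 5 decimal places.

0.57290

T = 90/360 years.
Growth of 1 ILS over T: 1 + 0.0872×90/360 = 1.021800.
DKK growth factor: 1 + 0.0116×90/360 = 1.002900.
Forward (ILS per DKK) = 0.5623 × 1.021800 / 1.002900 = 0.5728967.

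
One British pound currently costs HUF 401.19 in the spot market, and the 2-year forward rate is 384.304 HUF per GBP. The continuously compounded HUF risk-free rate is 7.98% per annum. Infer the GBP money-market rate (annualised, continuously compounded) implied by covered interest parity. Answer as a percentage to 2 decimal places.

T = 2 years.
F/S = 384.304/401.19 = 0.9579102 = (growth of HUF) / (growth of GBP).
HUF growth factor: e^(0.0798×2) = 1.1730416.
So the GBP growth factor = 1.2245841.
r = ln(1.2245841)/2 = 0.101301 → 10.13%.

10.13%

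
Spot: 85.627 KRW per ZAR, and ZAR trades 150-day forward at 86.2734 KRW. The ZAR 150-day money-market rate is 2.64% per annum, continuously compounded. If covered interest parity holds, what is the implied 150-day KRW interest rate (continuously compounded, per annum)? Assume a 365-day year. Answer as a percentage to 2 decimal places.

T = 150/365 years.
CIP gives F = S · g_KRW/g_ZAR, so g_KRW/g_ZAR = 86.2734/85.627 = 1.0075490.
The ZAR side grows by e^(0.0264×150/365) = 1.0109084.
So the KRW growth factor = 1.0185397.
r = ln(1.0185397)/(150/365) = 0.044700 → 4.47%.

4.47%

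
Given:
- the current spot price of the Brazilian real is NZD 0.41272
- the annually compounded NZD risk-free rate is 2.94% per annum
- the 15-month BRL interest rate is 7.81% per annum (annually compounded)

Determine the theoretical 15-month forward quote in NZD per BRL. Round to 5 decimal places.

0.38955

T = 15/12 years.
Growth of 1 NZD over T: (1 + 0.0294)^(15/12) = 1.0368841.
BRL growth factor: (1 + 0.0781)^(15/12) = 1.0985601.
Forward (NZD per BRL) = 0.41272 × 1.0368841 / 1.0985601 = 0.3895488.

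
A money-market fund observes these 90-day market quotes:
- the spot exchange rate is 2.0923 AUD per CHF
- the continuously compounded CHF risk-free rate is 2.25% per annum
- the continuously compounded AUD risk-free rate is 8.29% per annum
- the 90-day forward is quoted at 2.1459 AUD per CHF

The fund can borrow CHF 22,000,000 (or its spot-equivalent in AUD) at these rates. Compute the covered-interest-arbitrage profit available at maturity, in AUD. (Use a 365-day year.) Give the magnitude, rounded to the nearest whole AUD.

T = 90/365 years.
Invest the CHF and cover forward: 22,000,000 × 1.0055633636 × 2.1459 = AUD 47,472,445.28.
Convert at spot and invest in AUD: 22,000,000 × 2.0923 × 1.0206514459 = AUD 46,981,198.45.
The quoted forward overvalues CHF, so borrow AUD, buy CHF at spot, deposit the CHF at 2.25%, and sell the proceeds forward at 2.1459.
Profit = 47,472,445.28 − 46,981,198.45 = AUD 491,247.

AUD 491,247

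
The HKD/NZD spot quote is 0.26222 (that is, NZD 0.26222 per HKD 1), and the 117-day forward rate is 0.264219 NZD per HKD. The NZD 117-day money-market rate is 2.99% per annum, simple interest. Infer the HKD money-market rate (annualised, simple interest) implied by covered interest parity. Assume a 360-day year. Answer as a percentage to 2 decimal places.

0.64%

T = 117/360 years.
CIP gives F = S · g_NZD/g_HKD, so g_NZD/g_HKD = 0.264219/0.26222 = 1.0076234.
The NZD side grows by 1 + 0.0299×117/360 = 1.0097175.
That pins the HKD growth at 1.0020783.
r = (1.0020783 − 1)/(117/360) = 0.006395 → 0.64%.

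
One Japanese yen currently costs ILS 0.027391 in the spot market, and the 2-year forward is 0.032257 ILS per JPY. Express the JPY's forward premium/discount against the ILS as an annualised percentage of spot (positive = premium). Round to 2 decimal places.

+8.88%

T = 2 years.
(F − S)/S = (0.032257 − 0.027391)/0.027391 = 0.1776496.
Per annum: 0.1776496 / 2 = 0.088825 = 8.88%.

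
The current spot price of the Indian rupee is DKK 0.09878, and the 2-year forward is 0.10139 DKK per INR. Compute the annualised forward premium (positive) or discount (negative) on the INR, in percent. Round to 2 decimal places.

T = 2 years.
Period premium: (0.10139 − 0.09878)/0.09878 = 0.0264224.
Per annum: 0.0264224 / 2 = 0.013211 = 1.32%.

+1.32%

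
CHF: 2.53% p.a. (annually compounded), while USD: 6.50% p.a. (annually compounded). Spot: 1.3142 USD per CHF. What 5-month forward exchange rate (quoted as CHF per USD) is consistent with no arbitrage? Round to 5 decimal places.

0.74897

T = 5/12 years.
USD growth factor: (1 + 0.0650)^(5/12) = 1.0265868.
Growth of 1 CHF over T: (1 + 0.0253)^(5/12) = 1.0104649.
Forward (USD per CHF) = 1.3142 × 1.0265868 / 1.0104649 = 1.335168.
Quoted the other way: 1/1.335168 = 0.74897 CHF per USD.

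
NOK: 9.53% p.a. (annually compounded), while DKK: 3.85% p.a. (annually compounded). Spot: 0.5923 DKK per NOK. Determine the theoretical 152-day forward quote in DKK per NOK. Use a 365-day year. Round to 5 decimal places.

0.57931

T = 152/365 years.
DKK accumulates by (1 + 0.0385)^(152/365) = 1.0158563.
NOK accumulates by (1 + 0.0953)^(152/365) = 1.0386353.
Forward (DKK per NOK) = 0.5923 × 1.0158563 / 1.0386353 = 0.5793099.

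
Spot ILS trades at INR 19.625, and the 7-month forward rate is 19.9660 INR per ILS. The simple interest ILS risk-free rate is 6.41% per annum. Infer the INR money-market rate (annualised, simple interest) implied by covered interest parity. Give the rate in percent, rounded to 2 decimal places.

9.50%

T = 7/12 years.
F/S = 19.966/19.625 = 1.0173758 = (growth of INR) / (growth of ILS).
The ILS side grows by 1 + 0.0641×7/12 = 1.0373917.
Hence g_INR = 1.0554172.
(1.0554172 − 1)/T = 0.095001, i.e. 9.50%.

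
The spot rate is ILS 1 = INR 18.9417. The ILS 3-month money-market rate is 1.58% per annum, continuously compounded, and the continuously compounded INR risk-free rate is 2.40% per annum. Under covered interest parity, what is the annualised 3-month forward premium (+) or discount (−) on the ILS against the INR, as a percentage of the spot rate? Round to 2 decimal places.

T = 3/12 years.
CIP forward (INR per ILS) = 18.9417 × 1.006018/1.0039578 = 18.9805699.
(F − S)/S ÷ T = (18.9805699 − 18.9417)/18.9417/(3/12) = 0.008208 → 0.82%.

+0.82%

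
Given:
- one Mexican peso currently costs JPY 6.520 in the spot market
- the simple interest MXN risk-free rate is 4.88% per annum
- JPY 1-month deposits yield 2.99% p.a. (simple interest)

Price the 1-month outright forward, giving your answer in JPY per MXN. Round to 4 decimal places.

T = 1/12 years.
JPY accumulates by 1 + 0.0299×1/12 = 1.0024917.
MXN accumulates by 1 + 0.0488×1/12 = 1.0040667.
CIP: F = S · (grow JPY)/(grow MXN) = 6.52 × 1.0024917/1.0040667 = 6.509773 JPY per MXN.

6.5098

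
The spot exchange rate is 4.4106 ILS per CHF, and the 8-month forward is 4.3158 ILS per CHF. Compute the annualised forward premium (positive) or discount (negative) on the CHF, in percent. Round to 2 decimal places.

-3.22%

T = 8/12 years.
CHF trades forward at -2.14937% vs spot over the period.
Per annum: -0.0214937 / (8/12) = -0.032241 = -3.22%.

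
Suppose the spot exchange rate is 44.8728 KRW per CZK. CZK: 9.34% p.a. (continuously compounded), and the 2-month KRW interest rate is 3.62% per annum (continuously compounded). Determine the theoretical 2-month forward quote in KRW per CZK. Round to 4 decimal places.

44.4470

T = 2/12 years.
KRW accumulates by e^(0.0362×2/12) = 1.00605157.
CZK growth factor: e^(0.0934×2/12) = 1.01568846.
Forward (KRW per CZK) = 44.8728 × 1.00605157 / 1.01568846 = 44.447045.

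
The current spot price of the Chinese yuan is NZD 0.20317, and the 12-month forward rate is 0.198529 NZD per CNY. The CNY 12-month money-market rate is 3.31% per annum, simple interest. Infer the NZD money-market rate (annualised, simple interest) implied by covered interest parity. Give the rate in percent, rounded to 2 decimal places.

0.95%

T = 1 year.
By CIP, F/S equals the NZD-to-CNY growth ratio: 0.198529/0.20317 = 0.9771571.
The CNY side grows by 1 + 0.0331×1 = 1.033100.
That pins the NZD growth at 1.009501.
(1.009501 − 1)/T = 0.009501, i.e. 0.95%.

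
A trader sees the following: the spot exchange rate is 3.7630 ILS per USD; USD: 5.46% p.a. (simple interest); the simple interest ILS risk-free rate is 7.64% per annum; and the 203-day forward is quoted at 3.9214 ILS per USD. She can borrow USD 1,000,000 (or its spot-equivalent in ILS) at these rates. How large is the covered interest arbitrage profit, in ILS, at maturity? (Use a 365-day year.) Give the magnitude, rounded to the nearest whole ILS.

ILS 117,586

T = 203/365 years.
Invest the USD and cover forward: 1,000,000 × 1.030366575 × 3.9214 = ILS 4,040,479.49.
Convert at spot and invest in ILS: 1,000,000 × 3.7630 × 1.042490959 = ILS 3,922,893.48.
The quoted forward overvalues USD, so borrow ILS, buy USD at spot, deposit the USD at 5.46%, and sell the proceeds forward at 3.9214.
The gap between the two covered legs is ILS 117,586.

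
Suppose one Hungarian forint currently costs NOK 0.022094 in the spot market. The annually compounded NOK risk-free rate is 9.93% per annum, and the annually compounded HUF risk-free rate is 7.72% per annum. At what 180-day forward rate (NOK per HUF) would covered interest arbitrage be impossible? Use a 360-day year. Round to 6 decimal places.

0.022319

T = 180/360 years.
NOK growth factor: (1 + 0.0993)^(180/360) = 1.0484751.
HUF growth factor: (1 + 0.0772)^(180/360) = 1.0378825.
CIP: F = S · (grow NOK)/(grow HUF) = 0.022094 × 1.0484751/1.0378825 = 0.02231949 NOK per HUF.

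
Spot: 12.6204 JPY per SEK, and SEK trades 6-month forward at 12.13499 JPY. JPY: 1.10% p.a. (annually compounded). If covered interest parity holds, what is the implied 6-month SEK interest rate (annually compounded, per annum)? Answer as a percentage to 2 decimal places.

T = 6/12 years.
F/S = 12.13499/12.6204 = 0.9615377 = (growth of JPY) / (growth of SEK).
The JPY side grows by (1 + 0.0110)^(6/12) = 1.005485.
That pins the SEK growth at 1.0457052.
Annualise: 1.0457052^(12/6) − 1 = 0.093499 = 9.35%.

9.35%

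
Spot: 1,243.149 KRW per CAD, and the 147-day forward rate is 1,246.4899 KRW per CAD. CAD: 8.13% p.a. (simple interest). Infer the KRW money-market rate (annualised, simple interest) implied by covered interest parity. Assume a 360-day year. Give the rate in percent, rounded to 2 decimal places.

T = 147/360 years.
By CIP, F/S equals the KRW-to-CAD growth ratio: 1246.4899/1243.149 = 1.0026874.
The CAD side grows by 1 + 0.0813×147/360 = 1.0331975.
That pins the KRW growth at 1.0359741.
(1.0359741 − 1)/T = 0.088100, i.e. 8.81%.

8.81%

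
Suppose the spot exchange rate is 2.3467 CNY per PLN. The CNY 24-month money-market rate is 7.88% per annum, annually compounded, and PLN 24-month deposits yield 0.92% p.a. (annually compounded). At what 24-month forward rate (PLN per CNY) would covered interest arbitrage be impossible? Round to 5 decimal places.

T = 2 years.
Growth of 1 CNY over T: (1 + 0.0788)^2 = 1.1638094.
Growth of 1 PLN over T: (1 + 0.0092)^2 = 1.0184846.
Forward (CNY per PLN) = 2.3467 × 1.1638094 / 1.0184846 = 2.681544.
Invert for PLN per CNY: 1 / 2.681544 = 0.37292.

0.37292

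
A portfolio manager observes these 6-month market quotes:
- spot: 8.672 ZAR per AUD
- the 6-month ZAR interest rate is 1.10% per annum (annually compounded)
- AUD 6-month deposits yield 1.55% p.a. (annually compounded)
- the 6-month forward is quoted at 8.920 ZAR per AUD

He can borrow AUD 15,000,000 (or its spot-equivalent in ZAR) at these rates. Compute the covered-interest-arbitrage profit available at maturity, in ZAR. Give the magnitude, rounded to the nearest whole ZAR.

T = 6/12 years.
Invest the AUD and cover forward: 15,000,000 × 1.00772019926 × 8.920 = ZAR 134,832,962.66.
Convert at spot and invest in ZAR: 15,000,000 × 8.672 × 1.00548495762 = ZAR 130,793,483.29.
The quoted forward overvalues AUD, so borrow ZAR, buy AUD at spot, deposit the AUD at 1.55%, and sell the proceeds forward at 8.920.
Profit = 134,832,962.66 − 130,793,483.29 = ZAR 4,039,479.

ZAR 4,039,479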